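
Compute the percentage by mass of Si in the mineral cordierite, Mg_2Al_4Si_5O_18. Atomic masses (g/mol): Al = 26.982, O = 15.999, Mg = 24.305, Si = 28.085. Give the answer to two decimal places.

24.01 wt%

Formula mass = 2·24.305 + 4·26.982 + 5·28.085 + 18·15.999 = 584.945 g/mol, of which 140.425 g is Si.
So Si makes up 140.425/584.945 = 0.2401 of the mass, i.e. 24.01%.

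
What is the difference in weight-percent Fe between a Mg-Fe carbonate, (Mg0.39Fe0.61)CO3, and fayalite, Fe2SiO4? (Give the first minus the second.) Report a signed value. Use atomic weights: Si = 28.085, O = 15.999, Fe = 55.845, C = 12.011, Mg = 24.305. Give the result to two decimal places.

Fe in (Mg0.39Fe0.61)CO3: molar mass 103.552 g/mol; 0.61×55.845 = 34.065 g → 32.90 wt%.
Fe in Fe2SiO4: molar mass 203.771 g/mol; 2×55.845 = 111.690 g → 54.81 wt%.
Difference = 32.90 − 54.81 = -21.91 percentage points.

-21.91 percentage points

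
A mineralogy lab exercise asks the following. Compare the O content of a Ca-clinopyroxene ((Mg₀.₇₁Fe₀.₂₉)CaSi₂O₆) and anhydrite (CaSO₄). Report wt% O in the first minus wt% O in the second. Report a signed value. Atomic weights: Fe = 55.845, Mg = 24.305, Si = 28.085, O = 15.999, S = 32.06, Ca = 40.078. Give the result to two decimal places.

-4.48 percentage points

First mineral: 95.994 g O in 225.694 g formula = 42.53 wt% O.
Second mineral: 63.996 g O in 136.134 g formula = 47.01 wt% O.
42.53% − 47.01% gives a difference of -4.48 percentage points.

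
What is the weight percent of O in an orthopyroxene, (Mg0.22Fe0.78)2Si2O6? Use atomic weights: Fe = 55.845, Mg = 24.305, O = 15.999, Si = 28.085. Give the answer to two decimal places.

38.40 weight percent

M((Mg0.22Fe0.78)2Si2O6) = 249.976 g/mol.
O contributes 6 × 15.999 = 95.994 g per mole.
95.994/249.976 = 0.3840 → 38.40%.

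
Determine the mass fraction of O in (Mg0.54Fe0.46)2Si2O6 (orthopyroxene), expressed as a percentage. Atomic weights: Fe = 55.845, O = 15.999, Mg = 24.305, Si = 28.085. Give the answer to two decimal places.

41.77 wt%

M((Mg0.54Fe0.46)2Si2O6) = 229.791 g/mol.
O contributes 6 × 15.999 = 95.994 g per mole.
95.994/229.791 = 0.4177 → 41.77%.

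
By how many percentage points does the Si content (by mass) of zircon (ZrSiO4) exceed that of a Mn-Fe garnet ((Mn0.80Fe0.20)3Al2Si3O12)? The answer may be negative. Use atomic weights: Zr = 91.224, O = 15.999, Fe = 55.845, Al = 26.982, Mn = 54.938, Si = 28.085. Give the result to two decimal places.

-1.68 percentage points

Si in ZrSiO4: molar mass 183.305 g/mol; 1×28.085 = 28.085 g → 15.32 wt%.
Si in (Mn0.80Fe0.20)3Al2Si3O12: molar mass 495.565 g/mol; 3×28.085 = 84.255 g → 17.00 wt%.
Difference = 15.32 − 17.00 = -1.68 percentage points.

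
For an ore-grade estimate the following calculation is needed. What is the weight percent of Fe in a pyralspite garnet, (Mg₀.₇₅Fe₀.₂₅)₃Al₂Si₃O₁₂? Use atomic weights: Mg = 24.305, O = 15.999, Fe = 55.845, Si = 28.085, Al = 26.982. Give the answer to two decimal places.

Molar mass of (Mg₀.₇₅Fe₀.₂₅)₃Al₂Si₃O₁₂: 2.25*24.305 + 0.75*55.845 + 2*26.982 + 3*28.085 + 12*15.999 = 426.777 g/mol.
Mass of Fe per formula unit: 0.75 × 55.845 = 41.884 g.
Weight fraction Fe = 41.884 / 426.777 = 0.0981.

9.81 weight percent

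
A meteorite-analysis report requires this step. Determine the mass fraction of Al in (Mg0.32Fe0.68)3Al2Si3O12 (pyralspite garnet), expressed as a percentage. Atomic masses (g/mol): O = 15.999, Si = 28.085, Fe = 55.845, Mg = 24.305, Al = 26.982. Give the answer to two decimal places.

Molar mass of (Mg0.32Fe0.68)3Al2Si3O12: 0.96*24.305 + 2.04*55.845 + 2*26.982 + 3*28.085 + 12*15.999 = 467.464 g/mol.
Mass of Al per formula unit: 2 × 26.982 = 53.964 g.
Weight fraction Al = 53.964 / 467.464 = 0.1154.

11.54 weight percent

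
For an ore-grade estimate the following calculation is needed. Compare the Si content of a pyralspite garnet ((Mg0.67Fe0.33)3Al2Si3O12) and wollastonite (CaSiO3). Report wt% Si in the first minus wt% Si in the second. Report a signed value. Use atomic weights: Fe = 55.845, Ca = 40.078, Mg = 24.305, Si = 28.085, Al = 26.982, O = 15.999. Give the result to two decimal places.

-4.78 percentage points

M((Mg0.67Fe0.33)3Al2Si3O12) = 434.347 g/mol, so wt% Si = 84.255/434.347 × 100 = 19.40%.
M(CaSiO3) = 116.160 g/mol, so wt% Si = 28.085/116.160 × 100 = 24.18%.
19.40 − 24.18 = -4.78 pp.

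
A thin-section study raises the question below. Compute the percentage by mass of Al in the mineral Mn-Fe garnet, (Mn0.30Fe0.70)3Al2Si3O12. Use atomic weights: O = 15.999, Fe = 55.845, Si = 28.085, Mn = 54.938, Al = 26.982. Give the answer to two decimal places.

Molar mass of (Mn0.30Fe0.70)3Al2Si3O12: 0.90*54.938 + 2.10*55.845 + 2*26.982 + 3*28.085 + 12*15.999 = 496.926 g/mol.
Mass of Al per formula unit: 2 × 26.982 = 53.964 g.
Weight fraction Al = 53.964 / 496.926 = 0.1086.

10.86 mass %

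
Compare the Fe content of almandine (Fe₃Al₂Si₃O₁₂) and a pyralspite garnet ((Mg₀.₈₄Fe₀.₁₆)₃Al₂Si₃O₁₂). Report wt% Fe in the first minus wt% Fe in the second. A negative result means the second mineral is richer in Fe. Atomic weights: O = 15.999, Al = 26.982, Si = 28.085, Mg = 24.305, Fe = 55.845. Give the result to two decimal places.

M(Fe₃Al₂Si₃O₁₂) = 497.742 g/mol, so wt% Fe = 167.535/497.742 × 100 = 33.66%.
M((Mg₀.₈₄Fe₀.₁₆)₃Al₂Si₃O₁₂) = 418.261 g/mol, so wt% Fe = 26.806/418.261 × 100 = 6.41%.
33.66 − 6.41 = 27.25 pp.

27.25 percentage points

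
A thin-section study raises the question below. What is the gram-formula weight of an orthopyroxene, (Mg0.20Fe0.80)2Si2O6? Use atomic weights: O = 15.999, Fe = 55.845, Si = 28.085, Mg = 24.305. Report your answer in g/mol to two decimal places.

The formula mass is the sum 0.40·24.305 + 1.60·55.845 + 2·28.085 + 6·15.999.

251.24 g/mol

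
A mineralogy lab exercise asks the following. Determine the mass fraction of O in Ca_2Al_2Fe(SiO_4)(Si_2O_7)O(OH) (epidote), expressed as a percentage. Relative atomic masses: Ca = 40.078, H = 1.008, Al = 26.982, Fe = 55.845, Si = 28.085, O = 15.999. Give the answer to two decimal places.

43.04 weight percent

Molar mass of Ca_2Al_2Fe(SiO_4)(Si_2O_7)O(OH): 2*40.078 + 2*26.982 + 1*55.845 + 3*28.085 + 13*15.999 + 1*1.008 = 483.215 g/mol.
Mass of O per formula unit: 13 × 15.999 = 207.987 g.
Weight fraction O = 207.987 / 483.215 = 0.4304.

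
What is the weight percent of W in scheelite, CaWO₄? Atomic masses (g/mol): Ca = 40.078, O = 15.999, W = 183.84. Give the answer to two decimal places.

63.85 wt%

Molar mass of CaWO₄: 1·40.078 + 1·183.84 + 4·15.999 = 287.914 g/mol.
Mass of W per formula unit: 1 × 183.84 = 183.840 g.
Weight fraction W = 183.840 / 287.914 = 0.6385.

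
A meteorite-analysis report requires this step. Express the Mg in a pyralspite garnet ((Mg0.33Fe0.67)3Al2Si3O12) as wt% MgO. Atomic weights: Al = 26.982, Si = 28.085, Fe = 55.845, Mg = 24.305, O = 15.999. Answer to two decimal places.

8.55 wt%

Molar mass of (Mg0.33Fe0.67)3Al2Si3O12 = 0.99×24.305 + 2.01×55.845 + 2×26.982 + 3×28.085 + 12×15.999 = 466.517 g/mol.
Each formula unit contains 0.99 Mg, equivalent to 0.99/1 = 0.9900 mol MgO.
M(MgO) = 1×24.305 + 1×15.999 = 40.304 g/mol.
Mass of MgO per formula unit = 0.9900 × 40.304 = 39.901 g.
MgO wt% = 39.901 / 466.517 × 100 = 8.55%.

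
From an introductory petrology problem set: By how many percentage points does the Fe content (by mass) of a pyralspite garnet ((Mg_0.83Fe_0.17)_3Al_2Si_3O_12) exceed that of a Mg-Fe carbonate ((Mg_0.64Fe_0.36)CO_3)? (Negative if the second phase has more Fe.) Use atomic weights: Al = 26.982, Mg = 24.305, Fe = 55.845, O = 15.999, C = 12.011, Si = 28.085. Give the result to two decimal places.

-14.22 percentage points

M((Mg_0.83Fe_0.17)_3Al_2Si_3O_12) = 419.207 g/mol, so wt% Fe = 28.481/419.207 × 100 = 6.79%.
M((Mg_0.64Fe_0.36)CO_3) = 95.667 g/mol, so wt% Fe = 20.104/95.667 × 100 = 21.01%.
6.79 − 21.01 = -14.22 pp.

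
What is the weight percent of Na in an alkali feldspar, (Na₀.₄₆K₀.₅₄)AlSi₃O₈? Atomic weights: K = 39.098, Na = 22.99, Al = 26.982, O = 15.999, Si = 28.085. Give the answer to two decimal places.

3.90 mass %

Molar mass of (Na₀.₄₆K₀.₅₄)AlSi₃O₈: 0.46×22.99 + 0.54×39.098 + 1×26.982 + 3×28.085 + 8×15.999 = 270.917 g/mol.
Mass of Na per formula unit: 0.46 × 22.99 = 10.575 g.
Weight fraction Na = 10.575 / 270.917 = 0.0390.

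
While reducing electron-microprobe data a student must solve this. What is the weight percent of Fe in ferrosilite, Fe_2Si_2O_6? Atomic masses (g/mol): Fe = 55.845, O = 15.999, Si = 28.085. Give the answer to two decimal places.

M(Fe_2Si_2O_6) = 263.854 g/mol.
Fe contributes 2 × 55.845 = 111.690 g per mole.
111.690/263.854 = 0.4233 → 42.33%.

42.33 wt%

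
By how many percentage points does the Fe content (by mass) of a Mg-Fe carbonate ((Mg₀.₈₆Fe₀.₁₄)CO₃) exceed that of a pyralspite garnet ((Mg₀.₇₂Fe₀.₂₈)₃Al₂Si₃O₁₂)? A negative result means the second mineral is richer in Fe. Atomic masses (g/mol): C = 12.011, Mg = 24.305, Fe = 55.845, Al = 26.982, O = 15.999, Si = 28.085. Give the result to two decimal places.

-2.11 percentage points

Fe in (Mg₀.₈₆Fe₀.₁₄)CO₃: molar mass 88.729 g/mol; 0.14×55.845 = 7.818 g → 8.81 wt%.
Fe in (Mg₀.₇₂Fe₀.₂₈)₃Al₂Si₃O₁₂: molar mass 429.616 g/mol; 0.84×55.845 = 46.910 g → 10.92 wt%.
Difference = 8.81 − 10.92 = -2.11 percentage points.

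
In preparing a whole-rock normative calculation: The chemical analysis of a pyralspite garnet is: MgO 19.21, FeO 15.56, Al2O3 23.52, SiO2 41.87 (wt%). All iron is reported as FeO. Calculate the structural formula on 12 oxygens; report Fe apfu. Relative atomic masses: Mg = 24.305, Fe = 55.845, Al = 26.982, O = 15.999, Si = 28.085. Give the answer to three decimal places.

MgO (M=40.304): mol = 0.47663; Mg = 0.47663, O = 0.47663.
FeO (M=71.844): mol = 0.21658; Fe = 0.21658, O = 0.21658.
Al2O3 (M=101.961): mol = 0.23068; Al = 0.46136, O = 0.69204.
SiO2 (M=60.083): mol = 0.69687; Si = 0.69687, O = 1.39374.
ΣO = 2.77899; factor = 12/ΣO = 4.31812.
Fe apfu = 0.21658 × 4.31812 = 0.935.

0.935 Fe apfu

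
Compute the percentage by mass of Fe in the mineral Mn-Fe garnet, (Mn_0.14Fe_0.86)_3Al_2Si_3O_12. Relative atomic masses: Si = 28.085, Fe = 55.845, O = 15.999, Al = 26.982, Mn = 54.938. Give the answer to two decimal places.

28.97 wt%

Formula mass = 0.42×54.938 + 2.58×55.845 + 2×26.982 + 3×28.085 + 12×15.999 = 497.361 g/mol, of which 144.080 g is Fe.
So Fe makes up 144.080/497.361 = 0.2897 of the mass, i.e. 28.97%.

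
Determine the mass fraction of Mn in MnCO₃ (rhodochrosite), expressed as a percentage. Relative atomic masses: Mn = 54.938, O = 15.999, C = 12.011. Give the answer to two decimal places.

Formula mass = 1*54.938 + 1*12.011 + 3*15.999 = 114.946 g/mol, of which 54.938 g is Mn.
So Mn makes up 54.938/114.946 = 0.4779 of the mass, i.e. 47.79%.

47.79 wt%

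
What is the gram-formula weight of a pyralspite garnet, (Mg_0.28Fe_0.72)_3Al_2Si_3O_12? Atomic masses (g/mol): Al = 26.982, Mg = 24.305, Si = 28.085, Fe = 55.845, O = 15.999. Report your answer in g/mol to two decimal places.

M = 0.84×24.305 + 2.16×55.845 + 2×26.982 + 3×28.085 + 12×15.999

471.25 g/mol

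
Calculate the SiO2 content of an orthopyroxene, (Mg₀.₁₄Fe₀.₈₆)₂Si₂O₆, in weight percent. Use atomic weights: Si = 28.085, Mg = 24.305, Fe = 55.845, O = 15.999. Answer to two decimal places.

Molar mass of (Mg₀.₁₄Fe₀.₈₆)₂Si₂O₆ = 0.28×24.305 + 1.72×55.845 + 2×28.085 + 6×15.999 = 255.023 g/mol.
Each formula unit contains 2 Si, equivalent to 2/1 = 2.0000 mol SiO2.
M(SiO2) = 1×28.085 + 2×15.999 = 60.083 g/mol.
Mass of SiO2 per formula unit = 2.0000 × 60.083 = 120.166 g.
SiO2 wt% = 120.166 / 255.023 × 100 = 47.12%.

47.12 wt%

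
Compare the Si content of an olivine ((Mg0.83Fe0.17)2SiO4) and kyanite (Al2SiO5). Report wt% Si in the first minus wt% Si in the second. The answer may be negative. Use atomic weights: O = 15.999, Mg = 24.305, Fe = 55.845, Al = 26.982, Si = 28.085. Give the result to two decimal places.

1.22 percentage points

M((Mg0.83Fe0.17)2SiO4) = 151.415 g/mol, so wt% Si = 28.085/151.415 × 100 = 18.55%.
M(Al2SiO5) = 162.044 g/mol, so wt% Si = 28.085/162.044 × 100 = 17.33%.
18.55 − 17.33 = 1.22 pp.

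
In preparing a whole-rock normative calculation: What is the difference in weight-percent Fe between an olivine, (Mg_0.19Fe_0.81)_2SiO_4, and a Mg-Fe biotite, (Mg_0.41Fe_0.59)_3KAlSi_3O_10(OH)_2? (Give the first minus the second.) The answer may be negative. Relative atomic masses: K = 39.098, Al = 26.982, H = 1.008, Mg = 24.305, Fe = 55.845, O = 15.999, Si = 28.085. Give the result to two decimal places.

26.28 percentage points

First mineral: 90.469 g Fe in 191.786 g formula = 47.17 wt% Fe.
Second mineral: 98.846 g Fe in 473.080 g formula = 20.89 wt% Fe.
47.17% − 20.89% gives a difference of 26.28 percentage points.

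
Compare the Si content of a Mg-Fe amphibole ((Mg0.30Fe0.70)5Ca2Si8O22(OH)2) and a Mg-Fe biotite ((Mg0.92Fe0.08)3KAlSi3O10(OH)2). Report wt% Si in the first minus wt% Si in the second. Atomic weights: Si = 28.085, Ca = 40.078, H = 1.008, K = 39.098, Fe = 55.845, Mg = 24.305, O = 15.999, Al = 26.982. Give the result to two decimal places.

M((Mg0.30Fe0.70)5Ca2Si8O22(OH)2) = 922.743 g/mol, so wt% Si = 224.680/922.743 × 100 = 24.35%.
M((Mg0.92Fe0.08)3KAlSi3O10(OH)2) = 424.824 g/mol, so wt% Si = 84.255/424.824 × 100 = 19.83%.
24.35 − 19.83 = 4.52 pp.

4.52 percentage points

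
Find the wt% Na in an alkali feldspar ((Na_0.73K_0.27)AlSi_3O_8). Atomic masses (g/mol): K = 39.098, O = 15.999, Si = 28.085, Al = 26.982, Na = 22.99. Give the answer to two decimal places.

6.30 mass %

Molar mass of (Na_0.73K_0.27)AlSi_3O_8: 0.73*22.99 + 0.27*39.098 + 1*26.982 + 3*28.085 + 8*15.999 = 266.568 g/mol.
Mass of Na per formula unit: 0.73 × 22.99 = 16.783 g.
Weight fraction Na = 16.783 / 266.568 = 0.0630.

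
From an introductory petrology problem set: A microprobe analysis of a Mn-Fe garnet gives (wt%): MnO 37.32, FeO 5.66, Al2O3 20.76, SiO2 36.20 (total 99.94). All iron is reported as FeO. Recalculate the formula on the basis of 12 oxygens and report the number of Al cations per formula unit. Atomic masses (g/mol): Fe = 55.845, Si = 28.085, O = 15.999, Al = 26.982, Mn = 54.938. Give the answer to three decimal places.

37.32 wt% MnO ÷ 70.937 g/mol = 0.52610 mol, giving 0.52610 Mn and 0.52610 O.
5.66 wt% FeO ÷ 71.844 g/mol = 0.07878 mol, giving 0.07878 Fe and 0.07878 O.
20.76 wt% Al2O3 ÷ 101.961 g/mol = 0.20361 mol, giving 0.40722 Al and 0.61083 O.
36.20 wt% SiO2 ÷ 60.083 g/mol = 0.60250 mol, giving 0.60250 Si and 1.20500 O.
Oxygen sums to 2.42071; scaling by 12/2.42071 = 4.95722 puts the formula on 12 O.
Al: 0.40722 × 4.95722 = 2.019 atoms per formula unit.

2.019 Al apfu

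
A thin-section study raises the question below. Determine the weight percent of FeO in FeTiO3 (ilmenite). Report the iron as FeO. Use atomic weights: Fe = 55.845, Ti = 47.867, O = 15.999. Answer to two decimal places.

47.36 wt%

M(FeTiO3) = 151.709 g/mol; M(FeO) = 71.844 g/mol.
Moles FeO per formula unit = 1 Fe ÷ 1 = 1.0000.
FeO fraction = (1.0000 × 71.844) / 151.709 = 71.844/151.709 = 0.4736.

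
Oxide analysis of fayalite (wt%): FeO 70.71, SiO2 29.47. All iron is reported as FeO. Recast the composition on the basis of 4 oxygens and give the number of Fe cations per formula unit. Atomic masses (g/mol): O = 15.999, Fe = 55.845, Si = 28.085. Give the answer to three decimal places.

2.003 Fe apfu

70.71 wt% FeO ÷ 71.844 g/mol = 0.98422 mol, giving 0.98422 Fe and 0.98422 O.
29.47 wt% SiO2 ÷ 60.083 g/mol = 0.49049 mol, giving 0.49049 Si and 0.98098 O.
Oxygen sums to 1.96520; scaling by 4/1.96520 = 2.03542 puts the formula on 4 O.
Fe: 0.98422 × 2.03542 = 2.003 atoms per formula unit.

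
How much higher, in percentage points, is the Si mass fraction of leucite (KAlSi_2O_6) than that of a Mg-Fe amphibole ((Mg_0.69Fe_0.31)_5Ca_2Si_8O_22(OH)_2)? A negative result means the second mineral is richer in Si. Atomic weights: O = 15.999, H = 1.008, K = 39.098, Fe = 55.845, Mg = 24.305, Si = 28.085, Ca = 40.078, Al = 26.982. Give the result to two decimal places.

-0.35 percentage points

M(KAlSi_2O_6) = 218.244 g/mol, so wt% Si = 56.170/218.244 × 100 = 25.74%.
M((Mg_0.69Fe_0.31)_5Ca_2Si_8O_22(OH)_2) = 861.240 g/mol, so wt% Si = 224.680/861.240 × 100 = 26.09%.
25.74 − 26.09 = -0.35 pp.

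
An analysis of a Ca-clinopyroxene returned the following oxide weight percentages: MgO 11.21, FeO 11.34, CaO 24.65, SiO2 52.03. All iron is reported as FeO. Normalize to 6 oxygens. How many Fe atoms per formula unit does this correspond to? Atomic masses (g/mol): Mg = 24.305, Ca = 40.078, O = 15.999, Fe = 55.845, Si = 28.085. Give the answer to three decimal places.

0.363 Fe apfu

MgO: 11.21/40.304 = 0.27814 mol → 0.27814 mol Mg, 0.27814 mol O.
FeO: 11.34/71.844 = 0.15784 mol → 0.15784 mol Fe, 0.15784 mol O.
CaO: 24.65/56.077 = 0.43957 mol → 0.43957 mol Ca, 0.43957 mol O.
SiO2: 52.03/60.083 = 0.86597 mol → 0.86597 mol Si, 1.73194 mol O.
Total oxygen = 2.60749 mol. Normalization factor = 6/2.60749 = 2.30106.
Fe per 6 O = 0.15784 × 2.30106 = 0.363.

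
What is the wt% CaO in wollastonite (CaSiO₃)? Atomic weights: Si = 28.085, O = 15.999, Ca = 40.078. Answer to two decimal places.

48.28 wt%

Formula mass = 116.160 g/mol.
1 Ca → 1.0000 mol CaO per formula unit; M(CaO) = 56.077, so CaO mass = 56.077 g.
56.077/116.160 × 100 = 48.28 wt%.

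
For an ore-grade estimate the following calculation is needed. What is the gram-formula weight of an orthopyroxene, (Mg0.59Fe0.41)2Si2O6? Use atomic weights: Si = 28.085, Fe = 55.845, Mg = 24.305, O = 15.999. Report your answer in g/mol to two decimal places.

The formula mass is the sum 1.18·24.305 + 0.82·55.845 + 2·28.085 + 6·15.999.

226.64 g/mol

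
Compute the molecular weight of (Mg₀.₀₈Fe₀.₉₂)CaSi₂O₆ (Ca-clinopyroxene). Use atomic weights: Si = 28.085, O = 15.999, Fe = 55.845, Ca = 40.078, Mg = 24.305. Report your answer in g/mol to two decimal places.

Mg: 0.08 × 24.305 = 1.9444
Fe: 0.92 × 55.845 = 51.3774
Ca: 1 × 40.078 = 40.0780
Si: 2 × 28.085 = 56.1700
O: 6 × 15.999 = 95.9940
Summing the contributions gives the formula mass.

245.56 g/mol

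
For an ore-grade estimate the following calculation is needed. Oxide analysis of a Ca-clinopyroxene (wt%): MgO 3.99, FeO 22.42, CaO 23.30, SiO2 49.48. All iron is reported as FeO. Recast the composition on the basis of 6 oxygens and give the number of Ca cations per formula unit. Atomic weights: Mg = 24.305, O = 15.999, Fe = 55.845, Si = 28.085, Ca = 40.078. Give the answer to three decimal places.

1.008 Ca apfu

MgO: 3.99/40.304 = 0.09900 mol → 0.09900 mol Mg, 0.09900 mol O.
FeO: 22.42/71.844 = 0.31207 mol → 0.31207 mol Fe, 0.31207 mol O.
CaO: 23.30/56.077 = 0.41550 mol → 0.41550 mol Ca, 0.41550 mol O.
SiO2: 49.48/60.083 = 0.82353 mol → 0.82353 mol Si, 1.64706 mol O.
Total oxygen = 2.47363 mol. Normalization factor = 6/2.47363 = 2.42559.
Ca per 6 O = 0.41550 × 2.42559 = 1.008.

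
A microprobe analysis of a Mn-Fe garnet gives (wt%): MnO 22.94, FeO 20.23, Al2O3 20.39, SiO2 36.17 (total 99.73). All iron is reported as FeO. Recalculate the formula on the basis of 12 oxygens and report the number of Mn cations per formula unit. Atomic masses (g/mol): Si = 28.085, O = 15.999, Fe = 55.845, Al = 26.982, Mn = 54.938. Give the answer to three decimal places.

MnO: 22.94/70.937 = 0.32339 mol → 0.32339 mol Mn, 0.32339 mol O.
FeO: 20.23/71.844 = 0.28158 mol → 0.28158 mol Fe, 0.28158 mol O.
Al2O3: 20.39/101.961 = 0.19998 mol → 0.39996 mol Al, 0.59994 mol O.
SiO2: 36.17/60.083 = 0.60200 mol → 0.60200 mol Si, 1.20400 mol O.
Total oxygen = 2.40891 mol. Normalization factor = 12/2.40891 = 4.98151.
Mn per 12 O = 0.32339 × 4.98151 = 1.611.

1.611 Mn apfu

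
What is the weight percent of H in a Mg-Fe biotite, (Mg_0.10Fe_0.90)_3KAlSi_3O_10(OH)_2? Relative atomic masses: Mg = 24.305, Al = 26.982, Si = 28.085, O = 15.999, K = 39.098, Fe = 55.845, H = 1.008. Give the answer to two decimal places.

0.40 wt%

Molar mass of (Mg_0.10Fe_0.90)_3KAlSi_3O_10(OH)_2: 0.30·24.305 + 2.70·55.845 + 1·39.098 + 1·26.982 + 3·28.085 + 12·15.999 + 2·1.008 = 502.412 g/mol.
Mass of H per formula unit: 2 × 1.008 = 2.016 g.
Weight fraction H = 2.016 / 502.412 = 0.0040.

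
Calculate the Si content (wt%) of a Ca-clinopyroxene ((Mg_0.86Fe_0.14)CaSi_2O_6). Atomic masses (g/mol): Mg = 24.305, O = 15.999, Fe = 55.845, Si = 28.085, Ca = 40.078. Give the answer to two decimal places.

25.42 wt%

Formula mass = 0.86·24.305 + 0.14·55.845 + 1·40.078 + 2·28.085 + 6·15.999 = 220.963 g/mol, of which 56.170 g is Si.
So Si makes up 56.170/220.963 = 0.2542 of the mass, i.e. 25.42%.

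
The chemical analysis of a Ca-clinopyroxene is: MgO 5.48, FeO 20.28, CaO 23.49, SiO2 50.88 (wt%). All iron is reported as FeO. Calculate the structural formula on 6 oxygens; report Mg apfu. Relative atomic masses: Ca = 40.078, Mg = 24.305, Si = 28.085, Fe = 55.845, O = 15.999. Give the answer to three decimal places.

MgO (M=40.304): mol = 0.13597; Mg = 0.13597, O = 0.13597.
FeO (M=71.844): mol = 0.28228; Fe = 0.28228, O = 0.28228.
CaO (M=56.077): mol = 0.41889; Ca = 0.41889, O = 0.41889.
SiO2 (M=60.083): mol = 0.84683; Si = 0.84683, O = 1.69366.
ΣO = 2.53080; factor = 6/ΣO = 2.37079.
Mg apfu = 0.13597 × 2.37079 = 0.322.

0.322 Mg apfu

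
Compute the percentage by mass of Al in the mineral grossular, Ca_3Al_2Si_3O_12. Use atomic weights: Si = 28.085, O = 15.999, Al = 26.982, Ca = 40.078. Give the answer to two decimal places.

Formula mass = 3*40.078 + 2*26.982 + 3*28.085 + 12*15.999 = 450.441 g/mol, of which 53.964 g is Al.
So Al makes up 53.964/450.441 = 0.1198 of the mass, i.e. 11.98%.

11.98 wt%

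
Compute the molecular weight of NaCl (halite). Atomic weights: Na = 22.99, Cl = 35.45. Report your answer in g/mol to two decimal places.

58.44 g/mol

M = 1*22.99 + 1*35.45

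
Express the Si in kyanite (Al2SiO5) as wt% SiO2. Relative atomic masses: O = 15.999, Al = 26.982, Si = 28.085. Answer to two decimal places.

37.08 wt%

Formula mass = 162.044 g/mol.
1 Si → 1.0000 mol SiO2 per formula unit; M(SiO2) = 60.083, so SiO2 mass = 60.083 g.
60.083/162.044 × 100 = 37.08 wt%.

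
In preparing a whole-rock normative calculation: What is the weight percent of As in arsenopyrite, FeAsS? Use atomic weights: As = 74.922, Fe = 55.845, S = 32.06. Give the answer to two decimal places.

46.01 wt%

Molar mass of FeAsS: 1*55.845 + 1*74.922 + 1*32.06 = 162.827 g/mol.
Mass of As per formula unit: 1 × 74.922 = 74.922 g.
Weight fraction As = 74.922 / 162.827 = 0.4601.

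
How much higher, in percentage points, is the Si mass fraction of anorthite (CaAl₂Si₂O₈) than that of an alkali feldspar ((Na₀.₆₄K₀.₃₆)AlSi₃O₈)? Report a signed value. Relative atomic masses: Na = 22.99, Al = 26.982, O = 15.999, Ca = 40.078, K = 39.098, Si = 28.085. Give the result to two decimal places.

Si in CaAl₂Si₂O₈: molar mass 278.204 g/mol; 2×28.085 = 56.170 g → 20.19 wt%.
Si in (Na₀.₆₄K₀.₃₆)AlSi₃O₈: molar mass 268.018 g/mol; 3×28.085 = 84.255 g → 31.44 wt%.
Difference = 20.19 − 31.44 = -11.25 percentage points.

-11.25 percentage points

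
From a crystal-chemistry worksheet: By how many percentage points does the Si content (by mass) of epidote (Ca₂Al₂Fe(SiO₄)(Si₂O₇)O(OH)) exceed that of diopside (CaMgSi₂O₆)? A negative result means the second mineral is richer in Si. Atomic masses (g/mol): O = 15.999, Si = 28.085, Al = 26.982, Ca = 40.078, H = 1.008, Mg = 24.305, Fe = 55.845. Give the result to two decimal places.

-8.50 percentage points

M(Ca₂Al₂Fe(SiO₄)(Si₂O₇)O(OH)) = 483.215 g/mol, so wt% Si = 84.255/483.215 × 100 = 17.44%.
M(CaMgSi₂O₆) = 216.547 g/mol, so wt% Si = 56.170/216.547 × 100 = 25.94%.
17.44 − 25.94 = -8.50 pp.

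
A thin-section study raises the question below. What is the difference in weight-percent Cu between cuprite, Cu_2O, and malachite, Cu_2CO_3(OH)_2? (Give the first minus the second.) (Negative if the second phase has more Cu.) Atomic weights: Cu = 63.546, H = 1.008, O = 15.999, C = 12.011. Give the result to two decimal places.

31.34 percentage points

First mineral: 127.092 g Cu in 143.091 g formula = 88.82 wt% Cu.
Second mineral: 127.092 g Cu in 221.114 g formula = 57.48 wt% Cu.
88.82% − 57.48% gives a difference of 31.34 percentage points.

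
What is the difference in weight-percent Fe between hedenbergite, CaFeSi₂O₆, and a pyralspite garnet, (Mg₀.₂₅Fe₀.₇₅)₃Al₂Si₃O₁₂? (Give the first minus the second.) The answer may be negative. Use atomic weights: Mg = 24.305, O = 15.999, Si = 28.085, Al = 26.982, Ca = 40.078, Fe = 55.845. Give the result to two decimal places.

-3.99 percentage points

M(CaFeSi₂O₆) = 248.087 g/mol, so wt% Fe = 55.845/248.087 × 100 = 22.51%.
M((Mg₀.₂₅Fe₀.₇₅)₃Al₂Si₃O₁₂) = 474.087 g/mol, so wt% Fe = 125.651/474.087 × 100 = 26.50%.
22.51 − 26.50 = -3.99 pp.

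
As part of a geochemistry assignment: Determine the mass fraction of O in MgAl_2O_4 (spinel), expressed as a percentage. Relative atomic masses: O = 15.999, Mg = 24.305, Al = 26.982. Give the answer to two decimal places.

44.98 wt%

M(MgAl_2O_4) = 142.265 g/mol.
O contributes 4 × 15.999 = 63.996 g per mole.
63.996/142.265 = 0.4498 → 44.98%.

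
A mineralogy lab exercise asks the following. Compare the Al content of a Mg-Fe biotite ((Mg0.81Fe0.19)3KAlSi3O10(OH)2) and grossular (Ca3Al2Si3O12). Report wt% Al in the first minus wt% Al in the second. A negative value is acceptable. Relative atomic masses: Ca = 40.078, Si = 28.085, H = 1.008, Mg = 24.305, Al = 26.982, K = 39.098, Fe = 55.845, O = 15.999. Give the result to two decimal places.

M((Mg0.81Fe0.19)3KAlSi3O10(OH)2) = 435.232 g/mol, so wt% Al = 26.982/435.232 × 100 = 6.20%.
M(Ca3Al2Si3O12) = 450.441 g/mol, so wt% Al = 53.964/450.441 × 100 = 11.98%.
6.20 − 11.98 = -5.78 pp.

-5.78 percentage points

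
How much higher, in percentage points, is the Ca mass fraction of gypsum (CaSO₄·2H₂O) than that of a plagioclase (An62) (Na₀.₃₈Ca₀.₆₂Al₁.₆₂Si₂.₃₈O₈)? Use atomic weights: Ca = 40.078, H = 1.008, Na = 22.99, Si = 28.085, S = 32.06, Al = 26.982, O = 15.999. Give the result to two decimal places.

14.15 percentage points

First mineral: 40.078 g Ca in 172.164 g formula = 23.28 wt% Ca.
Second mineral: 24.848 g Ca in 272.130 g formula = 9.13 wt% Ca.
23.28% − 9.13% gives a difference of 14.15 percentage points.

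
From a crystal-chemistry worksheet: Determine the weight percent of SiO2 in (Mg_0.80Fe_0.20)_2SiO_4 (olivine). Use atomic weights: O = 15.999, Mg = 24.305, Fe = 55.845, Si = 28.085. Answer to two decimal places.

39.19 wt%

Molar mass of (Mg_0.80Fe_0.20)_2SiO_4 = 1.60×24.305 + 0.40×55.845 + 1×28.085 + 4×15.999 = 153.307 g/mol.
Each formula unit contains 1 Si, equivalent to 1/1 = 1.0000 mol SiO2.
M(SiO2) = 1×28.085 + 2×15.999 = 60.083 g/mol.
Mass of SiO2 per formula unit = 1.0000 × 60.083 = 60.083 g.
SiO2 wt% = 60.083 / 153.307 × 100 = 39.19%.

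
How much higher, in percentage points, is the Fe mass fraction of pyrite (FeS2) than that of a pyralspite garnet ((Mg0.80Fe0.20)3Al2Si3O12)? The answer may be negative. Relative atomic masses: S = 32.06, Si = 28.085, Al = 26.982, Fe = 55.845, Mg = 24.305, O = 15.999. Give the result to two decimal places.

38.61 percentage points

First mineral: 55.845 g Fe in 119.965 g formula = 46.55 wt% Fe.
Second mineral: 33.507 g Fe in 422.046 g formula = 7.94 wt% Fe.
46.55% − 7.94% gives a difference of 38.61 percentage points.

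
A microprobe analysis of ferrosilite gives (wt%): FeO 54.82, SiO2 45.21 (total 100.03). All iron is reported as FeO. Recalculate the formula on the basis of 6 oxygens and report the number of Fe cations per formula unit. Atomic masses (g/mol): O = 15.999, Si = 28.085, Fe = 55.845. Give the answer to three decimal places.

2.019 Fe apfu

FeO: 54.82/71.844 = 0.76304 mol → 0.76304 mol Fe, 0.76304 mol O.
SiO2: 45.21/60.083 = 0.75246 mol → 0.75246 mol Si, 1.50492 mol O.
Total oxygen = 2.26796 mol. Normalization factor = 6/2.26796 = 2.64555.
Fe per 6 O = 0.76304 × 2.64555 = 2.019.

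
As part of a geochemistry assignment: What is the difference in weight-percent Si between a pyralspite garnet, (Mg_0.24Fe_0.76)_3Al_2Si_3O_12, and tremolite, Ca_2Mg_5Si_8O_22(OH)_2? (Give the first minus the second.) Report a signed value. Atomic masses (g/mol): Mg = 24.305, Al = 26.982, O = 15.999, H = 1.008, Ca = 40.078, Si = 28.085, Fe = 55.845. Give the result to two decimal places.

M((Mg_0.24Fe_0.76)_3Al_2Si_3O_12) = 475.033 g/mol, so wt% Si = 84.255/475.033 × 100 = 17.74%.
M(Ca_2Mg_5Si_8O_22(OH)_2) = 812.353 g/mol, so wt% Si = 224.680/812.353 × 100 = 27.66%.
17.74 − 27.66 = -9.92 pp.

-9.92 percentage points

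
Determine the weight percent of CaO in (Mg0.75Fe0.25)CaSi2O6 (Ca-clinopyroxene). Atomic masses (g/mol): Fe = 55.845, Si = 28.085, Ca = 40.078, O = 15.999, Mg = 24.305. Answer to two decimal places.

Formula mass = 224.432 g/mol.
1 Ca → 1.0000 mol CaO per formula unit; M(CaO) = 56.077, so CaO mass = 56.077 g.
56.077/224.432 × 100 = 24.99 wt%.

24.99 wt%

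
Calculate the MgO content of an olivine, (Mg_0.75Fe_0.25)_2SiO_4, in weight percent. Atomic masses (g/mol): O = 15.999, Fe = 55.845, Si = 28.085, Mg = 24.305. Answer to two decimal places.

Molar mass of (Mg_0.75Fe_0.25)_2SiO_4 = 1.50*24.305 + 0.50*55.845 + 1*28.085 + 4*15.999 = 156.461 g/mol.
Each formula unit contains 1.50 Mg, equivalent to 1.50/1 = 1.5000 mol MgO.
M(MgO) = 1×24.305 + 1×15.999 = 40.304 g/mol.
Mass of MgO per formula unit = 1.5000 × 40.304 = 60.456 g.
MgO wt% = 60.456 / 156.461 × 100 = 38.64%.

38.64 wt%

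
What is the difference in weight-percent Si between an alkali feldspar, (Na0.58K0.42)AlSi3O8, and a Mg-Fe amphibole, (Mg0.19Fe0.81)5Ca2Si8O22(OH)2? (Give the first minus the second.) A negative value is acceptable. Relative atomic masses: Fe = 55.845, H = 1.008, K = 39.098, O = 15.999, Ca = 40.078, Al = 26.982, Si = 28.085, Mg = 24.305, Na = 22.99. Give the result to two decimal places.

7.42 percentage points

Si in (Na0.58K0.42)AlSi3O8: molar mass 268.984 g/mol; 3×28.085 = 84.255 g → 31.32 wt%.
Si in (Mg0.19Fe0.81)5Ca2Si8O22(OH)2: molar mass 940.090 g/mol; 8×28.085 = 224.680 g → 23.90 wt%.
Difference = 31.32 − 23.90 = 7.42 percentage points.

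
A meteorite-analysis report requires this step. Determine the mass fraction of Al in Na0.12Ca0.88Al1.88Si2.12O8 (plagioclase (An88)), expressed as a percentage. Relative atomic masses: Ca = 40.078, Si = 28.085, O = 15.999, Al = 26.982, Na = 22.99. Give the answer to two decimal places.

Formula mass = 0.12·22.99 + 0.88·40.078 + 1.88·26.982 + 2.12·28.085 + 8·15.999 = 276.286 g/mol, of which 50.726 g is Al.
So Al makes up 50.726/276.286 = 0.1836 of the mass, i.e. 18.36%.

18.36 wt%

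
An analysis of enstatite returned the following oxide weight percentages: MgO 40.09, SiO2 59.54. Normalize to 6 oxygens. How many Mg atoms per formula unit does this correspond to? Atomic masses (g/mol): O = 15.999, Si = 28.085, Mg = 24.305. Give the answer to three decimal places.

2.005 Mg apfu

MgO: 40.09/40.304 = 0.99469 mol → 0.99469 mol Mg, 0.99469 mol O.
SiO2: 59.54/60.083 = 0.99096 mol → 0.99096 mol Si, 1.98192 mol O.
Total oxygen = 2.97661 mol. Normalization factor = 6/2.97661 = 2.01572.
Mg per 6 O = 0.99469 × 2.01572 = 2.005.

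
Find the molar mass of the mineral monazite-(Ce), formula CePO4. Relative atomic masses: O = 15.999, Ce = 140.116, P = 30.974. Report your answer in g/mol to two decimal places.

The formula mass is the sum 1·140.116 + 1·30.974 + 4·15.999.

235.09 g/mol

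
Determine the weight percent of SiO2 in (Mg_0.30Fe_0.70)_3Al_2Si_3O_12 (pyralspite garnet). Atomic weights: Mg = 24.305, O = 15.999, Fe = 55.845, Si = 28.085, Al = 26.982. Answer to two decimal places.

38.40 wt%

Formula mass = 469.356 g/mol.
3 Si → 3.0000 mol SiO2 per formula unit; M(SiO2) = 60.083, so SiO2 mass = 180.249 g.
180.249/469.356 × 100 = 38.40 wt%.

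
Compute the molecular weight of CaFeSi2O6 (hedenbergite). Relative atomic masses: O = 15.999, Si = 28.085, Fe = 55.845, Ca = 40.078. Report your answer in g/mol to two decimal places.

The formula mass is the sum 1*40.078 + 1*55.845 + 2*28.085 + 6*15.999.

248.09 g/mol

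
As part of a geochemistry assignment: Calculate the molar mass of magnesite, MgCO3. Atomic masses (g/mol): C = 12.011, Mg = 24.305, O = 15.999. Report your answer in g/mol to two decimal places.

M = 1×24.305 + 1×12.011 + 3×15.999

84.31 g/mol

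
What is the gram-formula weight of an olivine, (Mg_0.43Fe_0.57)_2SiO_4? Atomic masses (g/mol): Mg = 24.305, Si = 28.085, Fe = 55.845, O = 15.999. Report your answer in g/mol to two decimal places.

176.65 g/mol

The formula mass is the sum 0.86×24.305 + 1.14×55.845 + 1×28.085 + 4×15.999.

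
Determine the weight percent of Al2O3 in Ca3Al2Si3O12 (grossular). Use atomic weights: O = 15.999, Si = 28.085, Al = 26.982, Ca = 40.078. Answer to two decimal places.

22.64 wt%

M(Ca3Al2Si3O12) = 450.441 g/mol; M(Al2O3) = 101.961 g/mol.
Moles Al2O3 per formula unit = 2 Al ÷ 2 = 1.0000.
Al2O3 fraction = (1.0000 × 101.961) / 450.441 = 101.961/450.441 = 0.2264.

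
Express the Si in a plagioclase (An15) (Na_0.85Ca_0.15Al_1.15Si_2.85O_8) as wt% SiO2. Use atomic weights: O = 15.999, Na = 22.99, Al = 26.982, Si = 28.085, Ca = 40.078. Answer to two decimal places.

Formula mass = 264.617 g/mol.
2.85 Si → 2.8500 mol SiO2 per formula unit; M(SiO2) = 60.083, so SiO2 mass = 171.237 g.
171.237/264.617 × 100 = 64.71 wt%.

64.71 wt%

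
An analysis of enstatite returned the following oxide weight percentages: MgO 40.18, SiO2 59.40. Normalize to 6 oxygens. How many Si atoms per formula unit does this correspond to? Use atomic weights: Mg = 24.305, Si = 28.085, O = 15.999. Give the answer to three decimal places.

1.994 Si apfu

MgO (M=40.304): mol = 0.99692; Mg = 0.99692, O = 0.99692.
SiO2 (M=60.083): mol = 0.98863; Si = 0.98863, O = 1.97726.
ΣO = 2.97418; factor = 6/ΣO = 2.01736.
Si apfu = 0.98863 × 2.01736 = 1.994.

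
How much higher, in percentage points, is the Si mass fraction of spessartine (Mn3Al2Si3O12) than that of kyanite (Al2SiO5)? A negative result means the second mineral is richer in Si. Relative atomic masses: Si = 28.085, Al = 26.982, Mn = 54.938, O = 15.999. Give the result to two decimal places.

-0.31 percentage points

M(Mn3Al2Si3O12) = 495.021 g/mol, so wt% Si = 84.255/495.021 × 100 = 17.02%.
M(Al2SiO5) = 162.044 g/mol, so wt% Si = 28.085/162.044 × 100 = 17.33%.
17.02 − 17.33 = -0.31 pp.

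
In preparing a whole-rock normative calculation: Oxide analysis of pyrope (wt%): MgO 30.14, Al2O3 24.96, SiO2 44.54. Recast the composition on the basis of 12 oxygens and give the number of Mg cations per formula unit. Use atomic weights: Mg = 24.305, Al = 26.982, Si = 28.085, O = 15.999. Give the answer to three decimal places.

3.027 Mg apfu

30.14 wt% MgO ÷ 40.304 g/mol = 0.74782 mol, giving 0.74782 Mg and 0.74782 O.
24.96 wt% Al2O3 ÷ 101.961 g/mol = 0.24480 mol, giving 0.48960 Al and 0.73440 O.
44.54 wt% SiO2 ÷ 60.083 g/mol = 0.74131 mol, giving 0.74131 Si and 1.48262 O.
Oxygen sums to 2.96484; scaling by 12/2.96484 = 4.04744 puts the formula on 12 O.
Mg: 0.74782 × 4.04744 = 3.027 atoms per formula unit.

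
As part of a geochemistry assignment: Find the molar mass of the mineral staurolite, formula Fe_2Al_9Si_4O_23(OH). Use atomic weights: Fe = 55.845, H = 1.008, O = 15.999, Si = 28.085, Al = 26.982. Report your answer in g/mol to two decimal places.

Fe: 2 × 55.845 = 111.6900
Al: 9 × 26.982 = 242.8380
Si: 4 × 28.085 = 112.3400
O: 24 × 15.999 = 383.9760
H: 1 × 1.008 = 1.0080
Summing the contributions gives the formula mass.

851.85 g/mol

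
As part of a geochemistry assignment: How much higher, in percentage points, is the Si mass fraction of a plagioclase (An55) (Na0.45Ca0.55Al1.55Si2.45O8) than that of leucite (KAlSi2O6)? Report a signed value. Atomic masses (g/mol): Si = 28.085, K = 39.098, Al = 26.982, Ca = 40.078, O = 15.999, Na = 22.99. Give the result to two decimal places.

Si in Na0.45Ca0.55Al1.55Si2.45O8: molar mass 271.011 g/mol; 2.45×28.085 = 68.808 g → 25.39 wt%.
Si in KAlSi2O6: molar mass 218.244 g/mol; 2×28.085 = 56.170 g → 25.74 wt%.
Difference = 25.39 − 25.74 = -0.35 percentage points.

-0.35 percentage points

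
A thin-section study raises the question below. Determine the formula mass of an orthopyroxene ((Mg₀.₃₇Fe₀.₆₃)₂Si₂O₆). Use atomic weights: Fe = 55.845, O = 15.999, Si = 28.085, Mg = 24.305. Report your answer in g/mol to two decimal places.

The formula mass is the sum 0.74×24.305 + 1.26×55.845 + 2×28.085 + 6×15.999.

240.51 g/mol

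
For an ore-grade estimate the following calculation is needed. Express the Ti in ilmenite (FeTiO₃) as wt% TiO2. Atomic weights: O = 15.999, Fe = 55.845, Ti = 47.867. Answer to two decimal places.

52.64 wt%

Molar mass of FeTiO₃ = 1×55.845 + 1×47.867 + 3×15.999 = 151.709 g/mol.
Each formula unit contains 1 Ti, equivalent to 1/1 = 1.0000 mol TiO2.
M(TiO2) = 1×47.867 + 2×15.999 = 79.865 g/mol.
Mass of TiO2 per formula unit = 1.0000 × 79.865 = 79.865 g.
TiO2 wt% = 79.865 / 151.709 × 100 = 52.64%.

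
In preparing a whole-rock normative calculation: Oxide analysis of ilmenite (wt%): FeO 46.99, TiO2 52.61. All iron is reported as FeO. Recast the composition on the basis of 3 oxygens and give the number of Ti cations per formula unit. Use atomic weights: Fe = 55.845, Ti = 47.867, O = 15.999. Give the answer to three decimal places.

1.002 Ti apfu

46.99 wt% FeO ÷ 71.844 g/mol = 0.65406 mol, giving 0.65406 Fe and 0.65406 O.
52.61 wt% TiO2 ÷ 79.865 g/mol = 0.65874 mol, giving 0.65874 Ti and 1.31748 O.
Oxygen sums to 1.97154; scaling by 3/1.97154 = 1.52165 puts the formula on 3 O.
Ti: 0.65874 × 1.52165 = 1.002 atoms per formula unit.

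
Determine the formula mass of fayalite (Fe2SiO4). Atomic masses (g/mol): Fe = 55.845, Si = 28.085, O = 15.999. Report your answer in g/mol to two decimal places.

Fe: 2 × 55.845 = 111.6900
Si: 1 × 28.085 = 28.0850
O: 4 × 15.999 = 63.9960
Summing the contributions gives the formula mass.

203.77 g/mol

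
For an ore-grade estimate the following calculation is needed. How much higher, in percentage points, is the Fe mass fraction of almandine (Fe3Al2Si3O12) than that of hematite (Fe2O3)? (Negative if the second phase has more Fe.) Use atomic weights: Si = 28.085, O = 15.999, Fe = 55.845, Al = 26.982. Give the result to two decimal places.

-36.28 percentage points

M(Fe3Al2Si3O12) = 497.742 g/mol, so wt% Fe = 167.535/497.742 × 100 = 33.66%.
M(Fe2O3) = 159.687 g/mol, so wt% Fe = 111.690/159.687 × 100 = 69.94%.
33.66 − 69.94 = -36.28 pp.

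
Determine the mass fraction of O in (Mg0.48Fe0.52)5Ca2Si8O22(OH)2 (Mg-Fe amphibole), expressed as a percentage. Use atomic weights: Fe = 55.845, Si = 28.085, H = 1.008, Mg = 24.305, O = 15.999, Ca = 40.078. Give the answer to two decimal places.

42.93 weight percent

Formula mass = 2.40·24.305 + 2.60·55.845 + 2·40.078 + 8·28.085 + 24·15.999 + 2·1.008 = 894.357 g/mol, of which 383.976 g is O.
So O makes up 383.976/894.357 = 0.4293 of the mass, i.e. 42.93%.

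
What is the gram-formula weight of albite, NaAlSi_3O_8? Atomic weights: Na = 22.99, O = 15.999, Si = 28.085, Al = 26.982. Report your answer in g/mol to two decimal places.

Na: 1 × 22.99 = 22.9900
Al: 1 × 26.982 = 26.9820
Si: 3 × 28.085 = 84.2550
O: 8 × 15.999 = 127.9920
Summing the contributions gives the formula mass.

262.22 g/mol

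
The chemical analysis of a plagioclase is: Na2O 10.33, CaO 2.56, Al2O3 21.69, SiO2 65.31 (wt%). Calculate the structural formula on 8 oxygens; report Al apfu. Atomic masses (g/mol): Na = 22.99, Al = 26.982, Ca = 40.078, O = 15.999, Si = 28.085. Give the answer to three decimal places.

Na2O: 10.33/61.979 = 0.16667 mol → 0.33334 mol Na, 0.16667 mol O.
CaO: 2.56/56.077 = 0.04565 mol → 0.04565 mol Ca, 0.04565 mol O.
Al2O3: 21.69/101.961 = 0.21273 mol → 0.42546 mol Al, 0.63819 mol O.
SiO2: 65.31/60.083 = 1.08700 mol → 1.08700 mol Si, 2.17400 mol O.
Total oxygen = 3.02451 mol. Normalization factor = 8/3.02451 = 2.64506.
Al per 8 O = 0.42546 × 2.64506 = 1.125.

1.125 Al apfu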